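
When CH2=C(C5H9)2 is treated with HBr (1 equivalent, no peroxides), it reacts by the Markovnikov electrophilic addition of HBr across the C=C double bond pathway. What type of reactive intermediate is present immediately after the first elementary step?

Step 1: Electrophilic addition begins with the π(C=C) electrons forming a bond to the proton of HBr. Following Markovnikov's rule, the resulting cation is tertiary. The H–Br bond breaks heterolytically, releasing Br⁻.
After step 1 the species present is a tertiary carbocation.

tertiary carbocation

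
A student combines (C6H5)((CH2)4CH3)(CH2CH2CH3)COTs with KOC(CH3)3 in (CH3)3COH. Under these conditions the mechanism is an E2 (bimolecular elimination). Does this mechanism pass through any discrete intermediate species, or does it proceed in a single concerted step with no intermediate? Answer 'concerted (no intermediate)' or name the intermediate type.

Concerted anti-periplanar elimination: (CH3)3CO⁻ abstracts a β-H while TsO⁻ leaves, and the C–H electrons become the new C=C π bond — all in a single transition state.
All bond changes occur in one transition state; no discrete intermediate is formed.

concerted (no intermediate)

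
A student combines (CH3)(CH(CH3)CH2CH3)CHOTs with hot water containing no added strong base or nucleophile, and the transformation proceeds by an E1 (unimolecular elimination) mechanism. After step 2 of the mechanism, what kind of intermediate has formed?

Step 1: Unassisted departure of TsO⁻ (taking the C–O bonding pair) generates a secondary carbocation.
Step 2: Carbocation rearrangement: a 1,2-hydride shift from the adjacent sec-butyl carbon converts the initially-formed secondary cation into the more stable tertiary cation.
After step 2 the species present is a tertiary carbocation.

tertiary carbocation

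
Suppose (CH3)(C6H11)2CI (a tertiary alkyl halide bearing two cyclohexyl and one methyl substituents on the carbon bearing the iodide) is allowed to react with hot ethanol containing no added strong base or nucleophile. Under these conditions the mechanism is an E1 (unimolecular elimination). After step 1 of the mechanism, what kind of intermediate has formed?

tertiary carbocation

Step 1: Unassisted departure of I⁻ (taking the C–I bonding pair) generates a tertiary carbocation.
After step 1 the species present is a tertiary carbocation.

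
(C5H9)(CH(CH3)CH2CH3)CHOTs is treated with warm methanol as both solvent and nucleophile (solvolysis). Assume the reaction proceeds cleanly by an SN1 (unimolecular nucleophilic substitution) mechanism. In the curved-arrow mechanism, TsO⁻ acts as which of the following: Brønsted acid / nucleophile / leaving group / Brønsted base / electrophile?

Step 1: The C–O bond breaks with both electrons going to the tosylate; TsO⁻ leaves and a secondary carbocation remains.
TsO⁻ departs with both electrons of the breaking σ-bond — that is the definition of a leaving group.

leaving group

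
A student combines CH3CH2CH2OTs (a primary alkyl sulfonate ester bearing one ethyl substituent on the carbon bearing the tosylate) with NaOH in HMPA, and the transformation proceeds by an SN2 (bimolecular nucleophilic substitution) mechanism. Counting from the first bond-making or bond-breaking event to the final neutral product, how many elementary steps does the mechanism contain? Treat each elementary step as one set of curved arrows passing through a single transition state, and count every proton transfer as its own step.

Step 1: OH⁻ attacks the back face of the α-carbon while TsO⁻ departs with the C–O bonding pair — a single concerted displacement through a pentacoordinate transition state.
Total: 1 elementary step.

1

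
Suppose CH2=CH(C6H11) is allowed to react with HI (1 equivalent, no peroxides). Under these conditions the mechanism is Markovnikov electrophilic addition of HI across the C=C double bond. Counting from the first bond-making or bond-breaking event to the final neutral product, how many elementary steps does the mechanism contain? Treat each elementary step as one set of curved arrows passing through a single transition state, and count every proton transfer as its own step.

Step 1: Electrophilic addition begins with the π(C=C) electrons forming a bond to the proton of HI. Following Markovnikov's rule, the resulting cation is secondary. The H–I bond breaks heterolytically, releasing I⁻.
Step 2: A hydride (H with its bonding pair) migrates from the adjacent cyclohexyl carbon to the cationic centre — a 1,2-hydride shift — upgrading the secondary cation to a tertiary one.
Step 3: The I⁻ anion donates a lone pair to the carbocation, forming the new C–I σ-bond and giving the neutral alkyl halide.
Total: 3 elementary steps.

3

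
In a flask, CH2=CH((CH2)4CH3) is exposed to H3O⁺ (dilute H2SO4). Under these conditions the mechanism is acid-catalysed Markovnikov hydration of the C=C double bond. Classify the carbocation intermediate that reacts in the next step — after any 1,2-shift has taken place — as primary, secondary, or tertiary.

secondary

Step 1: The π electrons of the C=C bond attack a proton of H3O⁺; Markovnikov addition places the new C–H on the less-substituted alkene carbon, so the positive charge ends up on the more-substituted carbon — a secondary carbocation. H2O is released.
No single 1,2-shift to an adjacent carbon would give a more-substituted cation, so no rearrangement occurs.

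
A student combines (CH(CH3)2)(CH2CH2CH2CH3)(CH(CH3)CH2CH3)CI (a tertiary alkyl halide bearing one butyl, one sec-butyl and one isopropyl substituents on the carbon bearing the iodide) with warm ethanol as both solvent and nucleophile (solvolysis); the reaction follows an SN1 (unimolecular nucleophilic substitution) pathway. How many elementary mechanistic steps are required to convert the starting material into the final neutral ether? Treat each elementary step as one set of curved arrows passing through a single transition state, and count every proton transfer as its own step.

Step 1: The C–I bond breaks with both electrons going to the iodide; I⁻ leaves and a tertiary carbocation remains.
(No 1,2-shift: no single shift to an adjacent carbon would give a more stable cation.)
Step 2: CH3CH2OH donates an oxygen lone pair into the empty p orbital of the cation, giving a protonated ether (an oxonium ion).
Step 3: Deprotonation of the oxonium oxygen by solvent ethanol yields the neutral ether.
Total: 3 elementary steps.

3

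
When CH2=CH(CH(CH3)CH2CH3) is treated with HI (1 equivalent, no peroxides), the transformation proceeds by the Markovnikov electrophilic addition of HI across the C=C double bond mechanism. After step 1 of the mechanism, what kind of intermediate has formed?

Step 1: The π electrons of the C=C bond attack a proton of HI; Markovnikov addition places the new C–H on the less-substituted alkene carbon, so the positive charge ends up on the more-substituted carbon — a secondary carbocation. The H–I bond breaks heterolytically, releasing I⁻.
After step 1 the species present is a secondary carbocation.

secondary carbocation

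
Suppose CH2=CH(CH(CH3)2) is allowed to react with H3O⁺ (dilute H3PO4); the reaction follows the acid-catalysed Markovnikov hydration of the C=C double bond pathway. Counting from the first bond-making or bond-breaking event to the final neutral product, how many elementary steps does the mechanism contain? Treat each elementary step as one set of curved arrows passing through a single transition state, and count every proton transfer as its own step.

Step 1: Electrophilic addition begins with the π(C=C) electrons forming a bond to the proton of H3O⁺. Following Markovnikov's rule, the resulting cation is secondary. H2O is released.
Step 2: A 1,2-hydride shift from the adjacent isopropyl carbon moves the positive charge from the secondary centre to an adjacent carbon, generating a more stable tertiary carbocation.
Step 3: A lone pair on the oxygen of H2O attacks the carbocation, forming a C–O bond and an oxonium ion (a protonated alcohol).
Step 4: H2O removes a proton from the oxonium oxygen, regenerating H3O⁺ and giving the neutral alcohol.
Total: 4 elementary steps.

4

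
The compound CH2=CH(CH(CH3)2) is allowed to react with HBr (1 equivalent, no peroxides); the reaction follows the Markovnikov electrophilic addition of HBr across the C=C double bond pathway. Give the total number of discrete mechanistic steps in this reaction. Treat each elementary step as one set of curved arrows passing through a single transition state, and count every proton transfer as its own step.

Step 1: Electrophilic addition begins with the π(C=C) electrons forming a bond to the proton of HBr. Following Markovnikov's rule, the resulting cation is secondary. The H–Br bond breaks heterolytically, releasing Br⁻.
Step 2: A hydride (H with its bonding pair) migrates from the adjacent isopropyl carbon to the cationic centre — a 1,2-hydride shift — upgrading the secondary cation to a tertiary one.
Step 3: Nucleophilic attack by Br⁻ on the carbocation completes the addition, giving R–Br.
Total: 3 elementary steps.

3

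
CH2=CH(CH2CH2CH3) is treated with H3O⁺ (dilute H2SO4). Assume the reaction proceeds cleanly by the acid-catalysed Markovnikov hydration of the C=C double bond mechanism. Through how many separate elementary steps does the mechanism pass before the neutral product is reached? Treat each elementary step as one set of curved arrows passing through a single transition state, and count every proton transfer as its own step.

Step 1: Electrophilic addition begins with the π(C=C) electrons forming a bond to the proton of H3O⁺. Following Markovnikov's rule, the resulting cation is secondary. H2O is released.
(No 1,2-shift: no single shift to an adjacent carbon would give a more stable cation.)
Step 2: A lone pair on the oxygen of H2O attacks the carbocation, forming a C–O bond and an oxonium ion (a protonated alcohol).
Step 3: Proton transfer from the O–H of the oxonium ion to H2O completes the catalytic cycle and yields the alcohol.
Total: 3 elementary steps.

3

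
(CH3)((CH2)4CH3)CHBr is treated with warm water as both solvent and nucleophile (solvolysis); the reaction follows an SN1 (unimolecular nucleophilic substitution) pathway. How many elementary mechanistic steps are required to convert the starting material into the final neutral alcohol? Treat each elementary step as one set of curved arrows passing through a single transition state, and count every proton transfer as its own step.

Step 1: Unassisted departure of Br⁻ (taking the C–Br bonding pair) generates a secondary carbocation.
(No 1,2-shift: no single shift to an adjacent carbon would give a more stable cation.)
Step 2: Nucleophilic capture: the oxygen of H2O bonds to the cationic carbon, producing an oxonium-ion intermediate.
Step 3: A second solvent molecule removes the proton on oxygen, giving the neutral alcohol product.
Total: 3 elementary steps.

3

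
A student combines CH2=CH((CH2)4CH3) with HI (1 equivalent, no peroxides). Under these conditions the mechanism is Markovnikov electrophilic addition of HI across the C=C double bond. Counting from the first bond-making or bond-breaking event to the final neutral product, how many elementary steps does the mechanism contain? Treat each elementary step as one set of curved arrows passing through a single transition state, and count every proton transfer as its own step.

2

Step 1: Protonation of the alkene by HI: the π bond acts as the nucleophile and picks up H⁺, giving the more stable (Markovnikov) secondary carbocation. The H–I bond breaks heterolytically, releasing I⁻.
(No 1,2-shift: no single shift to an adjacent carbon would give a more stable cation.)
Step 2: I⁻ captures the cation: a lone pair on I⁻ fills the empty p orbital, producing the alkyl halide product.
Total: 2 elementary steps.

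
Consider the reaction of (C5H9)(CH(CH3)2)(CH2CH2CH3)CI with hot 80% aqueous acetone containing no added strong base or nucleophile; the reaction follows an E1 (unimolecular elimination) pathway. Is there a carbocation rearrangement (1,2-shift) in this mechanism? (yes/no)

no

The first-formed carbocation is tertiary.
No single 1,2-shift to an adjacent carbon would produce a more-substituted cation than the one already present, so no rearrangement occurs.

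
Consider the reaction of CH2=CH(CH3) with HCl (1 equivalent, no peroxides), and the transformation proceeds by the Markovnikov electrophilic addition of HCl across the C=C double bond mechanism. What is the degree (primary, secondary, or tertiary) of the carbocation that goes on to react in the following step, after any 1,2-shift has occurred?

secondary

Step 1: The π electrons of the C=C bond attack a proton of HCl; Markovnikov addition places the new C–H on the less-substituted alkene carbon, so the positive charge ends up on the more-substituted carbon — a secondary carbocation. The H–Cl bond breaks heterolytically, releasing Cl⁻.
No single 1,2-shift to an adjacent carbon would give a more-substituted cation, so no rearrangement occurs.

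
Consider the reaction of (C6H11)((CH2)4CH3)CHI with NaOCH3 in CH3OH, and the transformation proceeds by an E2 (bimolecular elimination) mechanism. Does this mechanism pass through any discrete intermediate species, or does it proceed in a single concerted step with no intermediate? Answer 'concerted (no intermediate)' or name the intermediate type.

Concerted anti-periplanar elimination: CH3O⁻ abstracts a β-H while I⁻ leaves, and the C–H electrons become the new C=C π bond — all in a single transition state.
All bond changes occur in one transition state; no discrete intermediate is formed.

concerted (no intermediate)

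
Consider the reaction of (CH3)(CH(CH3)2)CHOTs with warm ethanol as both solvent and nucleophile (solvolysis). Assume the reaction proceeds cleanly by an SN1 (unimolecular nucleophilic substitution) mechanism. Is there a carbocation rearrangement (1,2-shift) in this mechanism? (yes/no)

yes

The first-formed carbocation is secondary.
The adjacent isopropyl carbon already bears 2 other carbon substituents and has a hydrogen to migrate; after a 1,2-hydride shift from that carbon the positive charge sits on a tertiary centre.
Tertiary is more stable than secondary, so the shift occurs.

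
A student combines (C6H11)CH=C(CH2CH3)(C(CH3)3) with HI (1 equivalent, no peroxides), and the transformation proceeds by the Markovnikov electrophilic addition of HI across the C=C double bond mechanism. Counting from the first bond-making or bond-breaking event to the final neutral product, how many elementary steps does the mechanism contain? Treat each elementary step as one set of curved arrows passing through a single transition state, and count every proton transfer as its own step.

Step 1: Protonation of the alkene by HI: the π bond acts as the nucleophile and picks up H⁺, giving the more stable (Markovnikov) tertiary carbocation. The H–I bond breaks heterolytically, releasing I⁻.
(No 1,2-shift: no single shift to an adjacent carbon would give a more stable cation.)
Step 2: I⁻ captures the cation: a lone pair on I⁻ fills the empty p orbital, producing the alkyl halide product.
Total: 2 elementary steps.

2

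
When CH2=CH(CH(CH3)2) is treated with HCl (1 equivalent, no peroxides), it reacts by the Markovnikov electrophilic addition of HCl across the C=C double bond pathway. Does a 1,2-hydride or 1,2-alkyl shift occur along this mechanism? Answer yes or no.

The first-formed carbocation is secondary.
The adjacent isopropyl carbon already bears 2 other carbon substituents and has a hydrogen to migrate; after a 1,2-hydride shift from that carbon the positive charge sits on a tertiary centre.
Tertiary is more stable than secondary, so the shift occurs.

yes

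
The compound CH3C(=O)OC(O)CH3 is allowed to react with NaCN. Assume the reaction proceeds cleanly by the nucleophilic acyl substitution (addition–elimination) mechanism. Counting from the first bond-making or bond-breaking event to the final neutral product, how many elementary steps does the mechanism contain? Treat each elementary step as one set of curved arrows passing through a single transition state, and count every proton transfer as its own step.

Step 1: Nucleophilic addition of CN⁻ to the acyl carbon breaks the π(C=O) bond and yields a tetrahedral, anionic intermediate.
Step 2: Elimination step: re-formation of the carbonyl π bond drives out CH3CO2⁻, giving the new acyl compound.
Total: 2 elementary steps.

2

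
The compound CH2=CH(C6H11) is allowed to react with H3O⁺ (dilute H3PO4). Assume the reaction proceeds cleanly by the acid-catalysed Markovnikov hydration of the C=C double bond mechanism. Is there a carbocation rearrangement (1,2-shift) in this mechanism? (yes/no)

The first-formed carbocation is secondary.
The adjacent cyclohexyl carbon already bears 2 other carbon substituents and has a hydrogen to migrate; after a 1,2-hydride shift from that carbon the positive charge sits on a tertiary centre.
Tertiary is more stable than secondary, so the shift occurs.

yes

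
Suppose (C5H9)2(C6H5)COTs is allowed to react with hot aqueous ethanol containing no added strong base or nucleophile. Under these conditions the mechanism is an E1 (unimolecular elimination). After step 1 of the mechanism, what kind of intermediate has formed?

tertiary carbocation

Step 1: Rate-determining heterolysis of the C–O bond gives TsO⁻ and a tertiary carbocation.
After step 1 the species present is a tertiary carbocation.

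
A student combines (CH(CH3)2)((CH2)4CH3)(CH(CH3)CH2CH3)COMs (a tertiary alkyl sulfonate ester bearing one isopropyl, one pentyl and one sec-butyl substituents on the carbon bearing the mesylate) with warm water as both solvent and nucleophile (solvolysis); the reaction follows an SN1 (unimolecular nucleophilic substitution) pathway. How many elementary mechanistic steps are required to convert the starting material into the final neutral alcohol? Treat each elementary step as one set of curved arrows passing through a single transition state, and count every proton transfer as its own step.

3

Step 1: Unassisted departure of MsO⁻ (taking the C–O bonding pair) generates a tertiary carbocation.
(No 1,2-shift: no single shift to an adjacent carbon would give a more stable cation.)
Step 2: A lone pair on the oxygen of H2O attacks the carbocation, forming a new C–O σ-bond and an oxonium ion.
Step 3: Deprotonation of the oxonium oxygen by solvent water yields the neutral alcohol.
Total: 3 elementary steps.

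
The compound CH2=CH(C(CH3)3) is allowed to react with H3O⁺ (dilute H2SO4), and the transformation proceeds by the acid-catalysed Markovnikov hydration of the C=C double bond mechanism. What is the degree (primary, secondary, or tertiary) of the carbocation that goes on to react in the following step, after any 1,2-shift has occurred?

Step 1: Protonation of the alkene by H3O⁺: the π bond acts as the nucleophile and picks up H⁺, giving the more stable (Markovnikov) secondary carbocation. H2O is released.
Step 2: Carbocation rearrangement: a 1,2-methyl shift from the adjacent tert-butyl carbon converts the initially-formed secondary cation into the more stable tertiary cation.
The cation rearranges from secondary to tertiary via a 1,2-methyl shift from the adjacent tert-butyl carbon; the tertiary cation is what reacts next.

tertiary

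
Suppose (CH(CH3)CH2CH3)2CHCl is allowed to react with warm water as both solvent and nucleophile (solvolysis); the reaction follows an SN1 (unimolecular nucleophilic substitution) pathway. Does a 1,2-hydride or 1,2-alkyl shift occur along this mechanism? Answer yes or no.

The first-formed carbocation is secondary.
The adjacent sec-butyl carbon already bears 2 other carbon substituents and has a hydrogen to migrate; after a 1,2-hydride shift from that carbon the positive charge sits on a tertiary centre.
Tertiary is more stable than secondary, so the shift occurs.

yes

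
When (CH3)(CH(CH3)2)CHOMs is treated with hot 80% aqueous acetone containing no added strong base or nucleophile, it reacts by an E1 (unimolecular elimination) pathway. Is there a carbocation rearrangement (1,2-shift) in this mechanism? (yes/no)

yes

The first-formed carbocation is secondary.
The adjacent isopropyl carbon already bears 2 other carbon substituents and has a hydrogen to migrate; after a 1,2-hydride shift from that carbon the positive charge sits on a tertiary centre.
Tertiary is more stable than secondary, so the shift occurs.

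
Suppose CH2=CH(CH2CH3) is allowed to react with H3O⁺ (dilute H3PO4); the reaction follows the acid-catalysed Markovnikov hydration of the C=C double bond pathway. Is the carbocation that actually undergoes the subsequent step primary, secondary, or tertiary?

secondary

Step 1: Protonation of the alkene by H3O⁺: the π bond acts as the nucleophile and picks up H⁺, giving the more stable (Markovnikov) secondary carbocation. H2O is released.
No single 1,2-shift to an adjacent carbon would give a more-substituted cation, so no rearrangement occurs.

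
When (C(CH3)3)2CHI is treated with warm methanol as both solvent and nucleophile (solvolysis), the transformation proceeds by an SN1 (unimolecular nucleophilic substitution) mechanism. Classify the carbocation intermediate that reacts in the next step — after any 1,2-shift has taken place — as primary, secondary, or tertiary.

tertiary

Step 1: The C–I bond breaks with both electrons going to the iodide; I⁻ leaves and a secondary carbocation remains.
Step 2: A methyl group with its bonding pair migrates from the adjacent tert-butyl carbon to the cationic centre — a 1,2-methyl shift — upgrading the secondary cation to a tertiary one.
The cation rearranges from secondary to tertiary via a 1,2-methyl shift from the adjacent tert-butyl carbon; the tertiary cation is what reacts next.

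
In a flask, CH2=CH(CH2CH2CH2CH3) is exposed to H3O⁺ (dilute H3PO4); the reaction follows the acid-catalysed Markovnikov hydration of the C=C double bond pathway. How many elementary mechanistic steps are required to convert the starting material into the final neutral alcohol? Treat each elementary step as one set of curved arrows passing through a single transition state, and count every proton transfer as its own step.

3

Step 1: Electrophilic addition begins with the π(C=C) electrons forming a bond to the proton of H3O⁺. Following Markovnikov's rule, the resulting cation is secondary. H2O is released.
(No 1,2-shift: no single shift to an adjacent carbon would give a more stable cation.)
Step 2: A lone pair on the oxygen of H2O attacks the carbocation, forming a C–O bond and an oxonium ion (a protonated alcohol).
Step 3: H2O removes a proton from the oxonium oxygen, regenerating H3O⁺ and giving the neutral alcohol.
Total: 3 elementary steps.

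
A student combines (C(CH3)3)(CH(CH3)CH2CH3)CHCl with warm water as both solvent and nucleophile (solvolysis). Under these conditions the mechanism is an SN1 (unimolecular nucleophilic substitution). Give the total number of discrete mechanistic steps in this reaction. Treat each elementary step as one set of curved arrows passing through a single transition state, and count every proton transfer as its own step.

Step 1: The C–Cl bond breaks with both electrons going to the chloride; Cl⁻ leaves and a secondary carbocation remains.
Step 2: A hydride (H with its bonding pair) migrates from the adjacent sec-butyl carbon to the cationic centre — a 1,2-hydride shift — upgrading the secondary cation to a tertiary one.
Step 3: Nucleophilic capture: the oxygen of H2O bonds to the cationic carbon, producing an oxonium-ion intermediate.
Step 4: Proton transfer from the O–H of the oxonium ion to a solvent molecule delivers the neutral alcohol.
Total: 4 elementary steps.

4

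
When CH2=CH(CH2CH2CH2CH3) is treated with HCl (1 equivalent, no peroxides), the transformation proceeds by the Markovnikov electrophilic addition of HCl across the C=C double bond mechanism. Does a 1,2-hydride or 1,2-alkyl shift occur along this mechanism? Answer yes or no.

no

The first-formed carbocation is secondary.
No single 1,2-shift to an adjacent carbon would produce a more-substituted cation than the one already present, so no rearrangement occurs.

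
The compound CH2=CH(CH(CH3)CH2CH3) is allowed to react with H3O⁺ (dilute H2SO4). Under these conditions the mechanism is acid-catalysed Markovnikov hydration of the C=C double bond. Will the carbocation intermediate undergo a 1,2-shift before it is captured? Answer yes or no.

The first-formed carbocation is secondary.
The adjacent sec-butyl carbon already bears 2 other carbon substituents and has a hydrogen to migrate; after a 1,2-hydride shift from that carbon the positive charge sits on a tertiary centre.
Tertiary is more stable than secondary, so the shift occurs.

yes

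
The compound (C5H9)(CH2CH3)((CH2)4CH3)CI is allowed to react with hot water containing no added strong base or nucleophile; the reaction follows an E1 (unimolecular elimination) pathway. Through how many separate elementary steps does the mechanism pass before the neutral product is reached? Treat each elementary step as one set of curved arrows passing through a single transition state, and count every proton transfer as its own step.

2

Step 1: Unassisted departure of I⁻ (taking the C–I bonding pair) generates a tertiary carbocation.
(No 1,2-shift: no single shift to an adjacent carbon would give a more stable cation.)
Step 2: Loss of a β-proton to a water molecule of the solvent: the C–H bonding pair collapses toward the cationic carbon to form the C=C π bond, yielding the alkene.
Total: 2 elementary steps.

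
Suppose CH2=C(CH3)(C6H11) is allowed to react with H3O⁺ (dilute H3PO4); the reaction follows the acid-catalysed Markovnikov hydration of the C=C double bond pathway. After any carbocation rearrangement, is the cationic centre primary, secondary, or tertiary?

Step 1: Protonation of the alkene by H3O⁺: the π bond acts as the nucleophile and picks up H⁺, giving the more stable (Markovnikov) tertiary carbocation. H2O is released.
No single 1,2-shift to an adjacent carbon would give a more-substituted cation, so no rearrangement occurs.

tertiary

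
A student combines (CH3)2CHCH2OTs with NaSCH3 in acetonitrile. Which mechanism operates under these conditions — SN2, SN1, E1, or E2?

Conditions: a primary substrate with a strong nucleophile in the polar aprotic solvent acetonitrile.
These conditions are the textbook signature of the SN2 pathway.
An unhindered substrate with a strong nucleophile in a polar aprotic solvent favours one-step backside displacement.

SN2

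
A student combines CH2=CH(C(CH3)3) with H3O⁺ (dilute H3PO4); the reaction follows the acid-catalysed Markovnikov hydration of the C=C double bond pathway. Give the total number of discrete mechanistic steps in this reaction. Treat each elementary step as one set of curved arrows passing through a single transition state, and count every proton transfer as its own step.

4

Step 1: The π electrons of the C=C bond attack a proton of H3O⁺; Markovnikov addition places the new C–H on the less-substituted alkene carbon, so the positive charge ends up on the more-substituted carbon — a secondary carbocation. H2O is released.
Step 2: A 1,2-methyl shift from the adjacent tert-butyl carbon moves the positive charge from the secondary centre to an adjacent carbon, generating a more stable tertiary carbocation.
Step 3: A lone pair on the oxygen of H2O attacks the carbocation, forming a C–O bond and an oxonium ion (a protonated alcohol).
Step 4: Proton transfer from the O–H of the oxonium ion to H2O completes the catalytic cycle and yields the alcohol.
Total: 4 elementary steps.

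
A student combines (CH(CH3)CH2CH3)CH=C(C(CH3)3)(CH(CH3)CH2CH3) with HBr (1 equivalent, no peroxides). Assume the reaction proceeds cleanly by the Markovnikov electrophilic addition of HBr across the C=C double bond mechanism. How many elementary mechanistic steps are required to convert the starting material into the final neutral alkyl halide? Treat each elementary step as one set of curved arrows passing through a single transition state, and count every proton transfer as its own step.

Step 1: Protonation of the alkene by HBr: the π bond acts as the nucleophile and picks up H⁺, giving the more stable (Markovnikov) tertiary carbocation. The H–Br bond breaks heterolytically, releasing Br⁻.
(No 1,2-shift: no single shift to an adjacent carbon would give a more stable cation.)
Step 2: The Br⁻ anion donates a lone pair to the carbocation, forming the new C–Br σ-bond and giving the neutral alkyl halide.
Total: 2 elementary steps.

2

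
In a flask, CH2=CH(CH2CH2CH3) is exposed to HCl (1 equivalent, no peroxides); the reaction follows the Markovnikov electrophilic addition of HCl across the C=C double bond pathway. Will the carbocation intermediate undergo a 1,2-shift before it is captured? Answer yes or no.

The first-formed carbocation is secondary.
No single 1,2-shift to an adjacent carbon would produce a more-substituted cation than the one already present, so no rearrangement occurs.

no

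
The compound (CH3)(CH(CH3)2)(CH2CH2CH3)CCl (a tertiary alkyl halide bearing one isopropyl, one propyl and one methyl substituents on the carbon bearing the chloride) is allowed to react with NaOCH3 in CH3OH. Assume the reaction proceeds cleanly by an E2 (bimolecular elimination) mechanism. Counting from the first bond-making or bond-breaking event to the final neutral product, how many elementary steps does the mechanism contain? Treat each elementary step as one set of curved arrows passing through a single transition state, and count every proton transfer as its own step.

1

Step 1: Concerted anti-periplanar elimination: CH3O⁻ abstracts a β-H while Cl⁻ leaves, and the C–H electrons become the new C=C π bond — all in a single transition state.
Total: 1 elementary step.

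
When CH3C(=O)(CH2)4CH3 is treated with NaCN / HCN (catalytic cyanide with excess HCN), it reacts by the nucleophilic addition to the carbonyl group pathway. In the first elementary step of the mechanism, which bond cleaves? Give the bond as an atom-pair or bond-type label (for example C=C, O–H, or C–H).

π(C=O)

Step 1: CN⁻ attacks the sp² carbonyl carbon; the C=O π bond breaks and the electrons end up as a lone pair on the alkoxide oxygen of the tetrahedral intermediate.
The bond broken in this step is the π(C=O) bond.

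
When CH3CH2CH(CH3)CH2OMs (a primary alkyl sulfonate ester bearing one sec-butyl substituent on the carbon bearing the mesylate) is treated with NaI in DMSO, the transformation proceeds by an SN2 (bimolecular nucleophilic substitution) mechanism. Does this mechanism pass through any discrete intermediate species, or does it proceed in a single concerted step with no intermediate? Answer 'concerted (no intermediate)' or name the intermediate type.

The iodide nucleophile donates a lone pair from I to the α-carbon in a backside attack; simultaneously the C–O σ-bond breaks and both of its electrons leave with MsO⁻. One concerted step with inversion of configuration.
All bond changes occur in one transition state; no discrete intermediate is formed.

concerted (no intermediate)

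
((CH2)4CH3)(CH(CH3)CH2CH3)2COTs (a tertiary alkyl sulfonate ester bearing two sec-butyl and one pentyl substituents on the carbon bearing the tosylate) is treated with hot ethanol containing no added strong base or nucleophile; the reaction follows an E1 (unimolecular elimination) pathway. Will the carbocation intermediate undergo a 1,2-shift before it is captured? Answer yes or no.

The first-formed carbocation is tertiary.
No single 1,2-shift to an adjacent carbon would produce a more-substituted cation than the one already present, so no rearrangement occurs.

no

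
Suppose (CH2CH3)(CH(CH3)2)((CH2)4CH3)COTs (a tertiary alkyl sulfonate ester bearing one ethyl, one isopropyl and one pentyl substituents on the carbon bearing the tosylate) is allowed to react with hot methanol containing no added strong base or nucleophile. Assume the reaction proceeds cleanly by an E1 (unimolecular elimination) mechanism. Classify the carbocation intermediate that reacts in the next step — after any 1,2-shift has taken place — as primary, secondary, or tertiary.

tertiary

Step 1: Ionisation: the C–O σ-bond cleaves heterolytically; both bonding electrons depart with TsO⁻, leaving a tertiary carbocation at the α-carbon.
No single 1,2-shift to an adjacent carbon would give a more-substituted cation, so no rearrangement occurs.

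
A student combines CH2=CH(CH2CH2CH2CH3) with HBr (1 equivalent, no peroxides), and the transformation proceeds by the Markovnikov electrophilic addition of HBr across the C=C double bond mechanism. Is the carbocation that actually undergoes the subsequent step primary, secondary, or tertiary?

secondary

Step 1: Protonation of the alkene by HBr: the π bond acts as the nucleophile and picks up H⁺, giving the more stable (Markovnikov) secondary carbocation. The H–Br bond breaks heterolytically, releasing Br⁻.
No single 1,2-shift to an adjacent carbon would give a more-substituted cation, so no rearrangement occurs.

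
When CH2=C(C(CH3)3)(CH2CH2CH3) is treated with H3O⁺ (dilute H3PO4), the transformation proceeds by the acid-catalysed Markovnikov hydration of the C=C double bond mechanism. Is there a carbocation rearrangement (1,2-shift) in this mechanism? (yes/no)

no

The first-formed carbocation is tertiary.
No single 1,2-shift to an adjacent carbon would produce a more-substituted cation than the one already present, so no rearrangement occurs.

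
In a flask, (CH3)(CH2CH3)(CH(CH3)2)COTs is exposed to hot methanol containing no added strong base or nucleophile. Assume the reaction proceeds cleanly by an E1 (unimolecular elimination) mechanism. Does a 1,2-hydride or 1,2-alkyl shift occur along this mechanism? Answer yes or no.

no

The first-formed carbocation is tertiary.
No single 1,2-shift to an adjacent carbon would produce a more-substituted cation than the one already present, so no rearrangement occurs.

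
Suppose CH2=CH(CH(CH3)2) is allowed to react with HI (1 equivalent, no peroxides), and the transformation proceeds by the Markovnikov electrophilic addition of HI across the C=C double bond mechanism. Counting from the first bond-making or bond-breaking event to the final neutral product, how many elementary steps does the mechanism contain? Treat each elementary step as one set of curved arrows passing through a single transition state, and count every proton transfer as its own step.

3

Step 1: Protonation of the alkene by HI: the π bond acts as the nucleophile and picks up H⁺, giving the more stable (Markovnikov) secondary carbocation. The H–I bond breaks heterolytically, releasing I⁻.
Step 2: A hydride (H with its bonding pair) migrates from the adjacent isopropyl carbon to the cationic centre — a 1,2-hydride shift — upgrading the secondary cation to a tertiary one.
Step 3: The I⁻ anion donates a lone pair to the carbocation, forming the new C–I σ-bond and giving the neutral alkyl halide.
Total: 3 elementary steps.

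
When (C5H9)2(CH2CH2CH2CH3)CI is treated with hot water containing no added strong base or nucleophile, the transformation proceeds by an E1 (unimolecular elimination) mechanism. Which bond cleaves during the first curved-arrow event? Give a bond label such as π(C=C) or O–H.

Step 1: Rate-determining heterolysis of the C–I bond gives I⁻ and a tertiary carbocation.
The bond broken in this step is the C–I bond.

C–I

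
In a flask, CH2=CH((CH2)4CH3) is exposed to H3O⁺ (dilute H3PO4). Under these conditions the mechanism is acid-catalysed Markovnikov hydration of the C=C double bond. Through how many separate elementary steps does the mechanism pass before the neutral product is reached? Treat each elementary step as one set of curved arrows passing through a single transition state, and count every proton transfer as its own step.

Step 1: The π electrons of the C=C bond attack a proton of H3O⁺; Markovnikov addition places the new C–H on the less-substituted alkene carbon, so the positive charge ends up on the more-substituted carbon — a secondary carbocation. H2O is released.
(No 1,2-shift: no single shift to an adjacent carbon would give a more stable cation.)
Step 2: Nucleophilic capture of the cation by H2O produces the protonated alcohol (an oxonium ion).
Step 3: Deprotonation of the oxonium ion by a water molecule delivers the neutral alcohol and regenerates the acid catalyst.
Total: 3 elementary steps.

3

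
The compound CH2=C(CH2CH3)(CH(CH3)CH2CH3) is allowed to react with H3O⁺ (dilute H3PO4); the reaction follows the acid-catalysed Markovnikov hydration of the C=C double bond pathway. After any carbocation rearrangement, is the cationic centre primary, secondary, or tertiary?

Step 1: Protonation of the alkene by H3O⁺: the π bond acts as the nucleophile and picks up H⁺, giving the more stable (Markovnikov) tertiary carbocation. H2O is released.
No single 1,2-shift to an adjacent carbon would give a more-substituted cation, so no rearrangement occurs.

tertiary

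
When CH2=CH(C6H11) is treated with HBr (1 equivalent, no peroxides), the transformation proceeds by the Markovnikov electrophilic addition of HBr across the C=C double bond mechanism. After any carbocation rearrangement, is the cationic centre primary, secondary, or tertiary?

Step 1: The π electrons of the C=C bond attack a proton of HBr; Markovnikov addition places the new C–H on the less-substituted alkene carbon, so the positive charge ends up on the more-substituted carbon — a secondary carbocation. The H–Br bond breaks heterolytically, releasing Br⁻.
Step 2: A hydride (H with its bonding pair) migrates from the adjacent cyclohexyl carbon to the cationic centre — a 1,2-hydride shift — upgrading the secondary cation to a tertiary one.
The cation rearranges from secondary to tertiary via a 1,2-hydride shift from the adjacent cyclohexyl carbon; the tertiary cation is what reacts next.

tertiary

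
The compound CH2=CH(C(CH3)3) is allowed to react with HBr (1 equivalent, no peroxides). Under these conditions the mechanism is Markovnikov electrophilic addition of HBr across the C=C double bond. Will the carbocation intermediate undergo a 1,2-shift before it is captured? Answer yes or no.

yes

The first-formed carbocation is secondary.
The adjacent tert-butyl carbon has no hydrogen but bears methyl groups; migration of one methyl with its bonding pair (a 1,2-methyl shift) places the charge on a tertiary centre.
Tertiary is more stable than secondary, so the shift occurs.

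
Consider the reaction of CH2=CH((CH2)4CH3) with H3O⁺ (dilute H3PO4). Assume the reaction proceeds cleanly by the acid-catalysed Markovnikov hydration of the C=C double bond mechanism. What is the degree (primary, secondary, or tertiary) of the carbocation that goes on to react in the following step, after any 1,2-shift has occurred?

secondary

Step 1: The π electrons of the C=C bond attack a proton of H3O⁺; Markovnikov addition places the new C–H on the less-substituted alkene carbon, so the positive charge ends up on the more-substituted carbon — a secondary carbocation. H2O is released.
No single 1,2-shift to an adjacent carbon would give a more-substituted cation, so no rearrangement occurs.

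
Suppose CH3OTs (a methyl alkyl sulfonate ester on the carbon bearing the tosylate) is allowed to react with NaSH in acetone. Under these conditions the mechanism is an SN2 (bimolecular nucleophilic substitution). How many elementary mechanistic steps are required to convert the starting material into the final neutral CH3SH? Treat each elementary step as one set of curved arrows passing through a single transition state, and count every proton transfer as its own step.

1

Step 1: HS⁻ attacks the back face of the α-carbon while TsO⁻ departs with the C–O bonding pair — a single concerted displacement through a pentacoordinate transition state.
Total: 1 elementary step.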